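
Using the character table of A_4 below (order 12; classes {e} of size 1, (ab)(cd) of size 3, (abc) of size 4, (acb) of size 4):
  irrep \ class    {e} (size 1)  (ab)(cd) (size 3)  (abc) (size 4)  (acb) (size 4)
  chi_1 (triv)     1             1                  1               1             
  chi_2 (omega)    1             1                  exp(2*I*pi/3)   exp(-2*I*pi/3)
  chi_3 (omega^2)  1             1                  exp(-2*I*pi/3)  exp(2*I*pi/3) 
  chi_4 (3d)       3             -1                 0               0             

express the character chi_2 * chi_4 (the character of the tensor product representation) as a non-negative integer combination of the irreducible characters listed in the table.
chi_2 tensor chi_4 = chi_4 (all other irreducibles have multiplicity 0).

Reasoning: The character of a tensor product is the pointwise product (chi_2 * chi_4)(C) = chi_2(C) * chi_4(C):
  {e}: (1)*(3), (ab)(cd): (1)*(-1), (abc): (exp(2*I*pi/3))*(0), (acb): (exp(-2*I*pi/3))*(0)
so (chi_2 * chi_4) takes values
  {e} -> 3, (ab)(cd) -> -1, (abc) -> 0, (acb) -> 0.
Now take the inner product of this character with each irreducible chi from the table, <chi_2*chi_4, chi> = (1/12) sum_C |C| (chi_2*chi_4)(C) conj(chi(C)):
  <chi_2*chi_4, chi_1> = (1/12)[1*(3)*conj(1) + 3*(-1)*conj(1) + 4*(0)*conj(1) + 4*(0)*conj(1)]
      = (1/12)[(3) + (-3) + (0) + (0)] = 0/12 = 0
  <chi_2*chi_4, chi_2> = (1/12)[1*(3)*conj(1) + 3*(-1)*conj(1) + 4*(0)*conj(exp(2*I*pi/3)) + 4*(0)*conj(exp(-2*I*pi/3))]
      = (1/12)[(3) + (-3) + (0) + (0)] = 0/12 = 0
  <chi_2*chi_4, chi_3> = (1/12)[1*(3)*conj(1) + 3*(-1)*conj(1) + 4*(0)*conj(exp(-2*I*pi/3)) + 4*(0)*conj(exp(2*I*pi/3))]
      = (1/12)[(3) + (-3) + (0) + (0)] = 0/12 = 0
  <chi_2*chi_4, chi_4> = (1/12)[1*(3)*conj(3) + 3*(-1)*conj(-1) + 4*(0)*conj(0) + 4*(0)*conj(0)]
      = (1/12)[(9) + (3) + (0) + (0)] = 12/12 = 1
(Exp terms are combined using exp(i*s)*conj(exp(i*t)) = exp(i*(s-t)), and sums of them are collapsed using the identity that for every m > 1 the m distinct m-th roots of unity sum to 0, e.g. 1 + exp(2*I*pi/3) + exp(-2*I*pi/3) = 0.)
Hence the multiplicities are chi_4: 1. Dimension check: dim(chi_2)*dim(chi_4) = 1*3 = 3 and sum (mult * dim) = 1*3 = 3.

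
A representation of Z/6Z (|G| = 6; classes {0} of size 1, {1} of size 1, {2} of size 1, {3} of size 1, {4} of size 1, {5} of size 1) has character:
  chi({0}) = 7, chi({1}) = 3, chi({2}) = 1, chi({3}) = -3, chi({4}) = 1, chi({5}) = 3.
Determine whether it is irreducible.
Not irreducible (reducible): <chi, chi> = 13 > 1.

Argument: <chi, chi> = (1/|G|) sum_C |C| * |chi(C)|^2 = (1/6)[1*|7|^2 + 1*|3|^2 + 1*|1|^2 + 1*|-3|^2 + 1*|1|^2 + 1*|3|^2]
  = (1/6)[(49) + (9) + (1) + (9) + (1) + (9)] = 78/6 = 13.
(Exp terms are combined using exp(i*s)*conj(exp(i*t)) = exp(i*(s-t)), and sums of them are collapsed using the identity that for every m > 1 the m distinct m-th roots of unity sum to 0, e.g. 1 + exp(2*I*pi/3) + exp(-2*I*pi/3) = 0.)
A character is irreducible iff <chi, chi> = 1, so this representation is reducible.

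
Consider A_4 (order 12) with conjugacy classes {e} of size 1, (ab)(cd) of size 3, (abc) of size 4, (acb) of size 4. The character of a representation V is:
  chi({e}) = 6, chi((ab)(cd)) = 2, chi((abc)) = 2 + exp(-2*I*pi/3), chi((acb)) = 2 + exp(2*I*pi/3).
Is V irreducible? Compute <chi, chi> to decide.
Not irreducible (reducible): <chi, chi> = 6 > 1.

Reasoning: <chi, chi> = (1/|G|) sum_C |C| * |chi(C)|^2 = (1/12)[1*|6|^2 + 3*|2|^2 + 4*|2 + exp(-2*I*pi/3)|^2 + 4*|2 + exp(2*I*pi/3)|^2]
  = (1/12)[(36) + (12) + (12) + (12)] = 72/12 = 6.
(Exp terms are combined using exp(i*s)*conj(exp(i*t)) = exp(i*(s-t)), and sums of them are collapsed using the identity that for every m > 1 the m distinct m-th roots of unity sum to 0, e.g. 1 + exp(2*I*pi/3) + exp(-2*I*pi/3) = 0.)
A character is irreducible iff <chi, chi> = 1, so this representation is reducible.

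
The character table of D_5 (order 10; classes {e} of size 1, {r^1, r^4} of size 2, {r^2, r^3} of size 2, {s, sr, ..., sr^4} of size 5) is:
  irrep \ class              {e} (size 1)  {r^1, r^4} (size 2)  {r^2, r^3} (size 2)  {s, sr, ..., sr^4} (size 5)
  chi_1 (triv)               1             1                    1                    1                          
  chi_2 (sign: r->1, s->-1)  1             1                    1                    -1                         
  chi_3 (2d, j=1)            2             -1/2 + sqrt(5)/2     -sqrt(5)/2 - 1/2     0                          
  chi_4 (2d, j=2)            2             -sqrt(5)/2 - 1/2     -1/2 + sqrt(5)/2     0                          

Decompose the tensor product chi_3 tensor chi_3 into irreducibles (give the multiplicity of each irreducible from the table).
chi_3 tensor chi_3 = chi_1 + chi_2 + chi_4 (all other irreducibles have multiplicity 0).

Solution. The character of a tensor product is the pointwise product (chi_3 * chi_3)(C) = chi_3(C) * chi_3(C):
  {e}: (2)*(2), {r^1, r^4}: (-1/2 + sqrt(5)/2)*(-1/2 + sqrt(5)/2), {r^2, r^3}: (-sqrt(5)/2 - 1/2)*(-sqrt(5)/2 - 1/2), {s, sr, ..., sr^4}: (0)*(0)
so (chi_3 * chi_3) takes values
  {e} -> 4, {r^1, r^4} -> 3/2 - sqrt(5)/2, {r^2, r^3} -> sqrt(5)/2 + 3/2, {s, sr, ..., sr^4} -> 0.
Now take the inner product of this character with each irreducible chi from the table, <chi_3*chi_3, chi> = (1/10) sum_C |C| (chi_3*chi_3)(C) conj(chi(C)):
  <chi_3*chi_3, chi_1> = (1/10)[1*(4)*conj(1) + 2*(3/2 - sqrt(5)/2)*conj(1) + 2*(sqrt(5)/2 + 3/2)*conj(1) + 5*(0)*conj(1)]
      = (1/10)[(4) + (3 - sqrt(5)) + (sqrt(5) + 3) + (0)] = 10/10 = 1
  <chi_3*chi_3, chi_2> = (1/10)[1*(4)*conj(1) + 2*(3/2 - sqrt(5)/2)*conj(1) + 2*(sqrt(5)/2 + 3/2)*conj(1) + 5*(0)*conj(-1)]
      = (1/10)[(4) + (3 - sqrt(5)) + (sqrt(5) + 3) + (0)] = 10/10 = 1
  <chi_3*chi_3, chi_3> = (1/10)[1*(4)*conj(2) + 2*(3/2 - sqrt(5)/2)*conj(-1/2 + sqrt(5)/2) + 2*(sqrt(5)/2 + 3/2)*conj(-sqrt(5)/2 - 1/2) + 5*(0)*conj(0)]
      = (1/10)[(8) + (-4 + 2*sqrt(5)) + (-2*sqrt(5) - 4) + (0)] = 0/10 = 0
  <chi_3*chi_3, chi_4> = (1/10)[1*(4)*conj(2) + 2*(3/2 - sqrt(5)/2)*conj(-sqrt(5)/2 - 1/2) + 2*(sqrt(5)/2 + 3/2)*conj(-1/2 + sqrt(5)/2) + 5*(0)*conj(0)]
      = (1/10)[(8) + (1 - sqrt(5)) + (1 + sqrt(5)) + (0)] = 10/10 = 1
Hence the multiplicities are chi_1: 1, chi_2: 1, chi_4: 1. Dimension check: dim(chi_3)*dim(chi_3) = 2*2 = 4 and sum (mult * dim) = 1*1 + 1*1 + 1*2 = 4.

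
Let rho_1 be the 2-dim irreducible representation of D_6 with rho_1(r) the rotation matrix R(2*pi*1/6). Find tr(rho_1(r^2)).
chi_{rho_1}(r^2) = 2*cos(2*pi*1*2/6) = -1

Proof sketch: rho_1(r^2) is rotation by angle 2*pi*1*2/6, whose trace is 2*cos(2*pi*1*2/6) = -1.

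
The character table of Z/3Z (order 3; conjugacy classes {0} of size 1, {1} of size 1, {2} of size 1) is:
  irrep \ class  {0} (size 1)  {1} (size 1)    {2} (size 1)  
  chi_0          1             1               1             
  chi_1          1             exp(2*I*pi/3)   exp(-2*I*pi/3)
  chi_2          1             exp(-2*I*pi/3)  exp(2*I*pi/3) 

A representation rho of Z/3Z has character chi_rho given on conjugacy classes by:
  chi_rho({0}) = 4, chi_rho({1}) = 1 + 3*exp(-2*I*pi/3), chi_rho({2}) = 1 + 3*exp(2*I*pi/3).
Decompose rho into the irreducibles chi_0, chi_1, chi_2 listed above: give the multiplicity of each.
Multiplicities: chi_0: 1, chi_1: 0, chi_2: 3.

Working: Use <chi_rho, chi> = (1/|G|) sum_C |C| * chi_rho(C) * conj(chi(C)) with |G| = 3 for each irreducible chi in the table:
  <chi_rho, chi_0> = (1/3)[1*(4)*conj(1) + 1*(1 + 3*exp(-2*I*pi/3))*conj(1) + 1*(1 + 3*exp(2*I*pi/3))*conj(1)]
      = (1/3)[(4) + (1 + 3*exp(-2*I*pi/3)) + (1 + 3*exp(2*I*pi/3))] = 3/3 = 1
  <chi_rho, chi_1> = (1/3)[1*(4)*conj(1) + 1*(1 + 3*exp(-2*I*pi/3))*conj(exp(2*I*pi/3)) + 1*(1 + 3*exp(2*I*pi/3))*conj(exp(-2*I*pi/3))]
      = (1/3)[(4) + (exp(-2*I*pi/3) + 3*exp(2*I*pi/3)) + (3*exp(-2*I*pi/3) + exp(2*I*pi/3))] = 0/3 = 0
  <chi_rho, chi_2> = (1/3)[1*(4)*conj(1) + 1*(1 + 3*exp(-2*I*pi/3))*conj(exp(-2*I*pi/3)) + 1*(1 + 3*exp(2*I*pi/3))*conj(exp(2*I*pi/3))]
      = (1/3)[(4) + (3 + exp(2*I*pi/3)) + (3 + exp(-2*I*pi/3))] = 9/3 = 3
(Exp terms are combined using exp(i*s)*conj(exp(i*t)) = exp(i*(s-t)), and sums of them are collapsed using the identity that for every m > 1 the m distinct m-th roots of unity sum to 0, e.g. 1 + exp(2*I*pi/3) + exp(-2*I*pi/3) = 0.)
Dimension check: dim(rho) = sum (mult * dim) = 1*1 + 0*1 + 3*1 = 4 = chi_rho(e) = 4.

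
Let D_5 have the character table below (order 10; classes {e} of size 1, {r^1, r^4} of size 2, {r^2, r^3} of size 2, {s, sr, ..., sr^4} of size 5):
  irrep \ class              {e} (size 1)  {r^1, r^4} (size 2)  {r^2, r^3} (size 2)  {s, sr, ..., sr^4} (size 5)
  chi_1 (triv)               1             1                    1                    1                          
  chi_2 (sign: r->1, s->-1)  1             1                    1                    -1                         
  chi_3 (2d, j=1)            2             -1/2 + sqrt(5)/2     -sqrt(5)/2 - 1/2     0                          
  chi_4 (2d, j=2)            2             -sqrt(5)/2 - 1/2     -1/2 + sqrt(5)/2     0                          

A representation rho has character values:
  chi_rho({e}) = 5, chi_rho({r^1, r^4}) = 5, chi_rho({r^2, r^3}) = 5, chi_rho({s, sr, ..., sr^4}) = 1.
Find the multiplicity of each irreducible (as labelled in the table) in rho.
Multiplicities: chi_1: 3, chi_2: 2, chi_3: 0, chi_4: 0.

Working: Use <chi_rho, chi> = (1/|G|) sum_C |C| * chi_rho(C) * conj(chi(C)) with |G| = 10 for each irreducible chi in the table:
  <chi_rho, chi_1> = (1/10)[1*(5)*conj(1) + 2*(5)*conj(1) + 2*(5)*conj(1) + 5*(1)*conj(1)]
      = (1/10)[(5) + (10) + (10) + (5)] = 30/10 = 3
  <chi_rho, chi_2> = (1/10)[1*(5)*conj(1) + 2*(5)*conj(1) + 2*(5)*conj(1) + 5*(1)*conj(-1)]
      = (1/10)[(5) + (10) + (10) + (-5)] = 20/10 = 2
  <chi_rho, chi_3> = (1/10)[1*(5)*conj(2) + 2*(5)*conj(-1/2 + sqrt(5)/2) + 2*(5)*conj(-sqrt(5)/2 - 1/2) + 5*(1)*conj(0)]
      = (1/10)[(10) + (-5 + 5*sqrt(5)) + (-5*sqrt(5) - 5) + (0)] = 0/10 = 0
  <chi_rho, chi_4> = (1/10)[1*(5)*conj(2) + 2*(5)*conj(-sqrt(5)/2 - 1/2) + 2*(5)*conj(-1/2 + sqrt(5)/2) + 5*(1)*conj(0)]
      = (1/10)[(10) + (-5*sqrt(5) - 5) + (-5 + 5*sqrt(5)) + (0)] = 0/10 = 0
Dimension check: dim(rho) = sum (mult * dim) = 3*1 + 2*1 + 0*2 + 0*2 = 5 = chi_rho(e) = 5.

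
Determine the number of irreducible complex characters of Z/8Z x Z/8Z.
64

Derivation: The number of irreducible complex representations of a finite group equals its number of conjugacy classes. Z/8Z x Z/8Z is abelian of order 64, so every element is its own conjugacy class: 64 classes, so Z/8Z x Z/8Z (order 64) has exactly 64 irreducible complex representations.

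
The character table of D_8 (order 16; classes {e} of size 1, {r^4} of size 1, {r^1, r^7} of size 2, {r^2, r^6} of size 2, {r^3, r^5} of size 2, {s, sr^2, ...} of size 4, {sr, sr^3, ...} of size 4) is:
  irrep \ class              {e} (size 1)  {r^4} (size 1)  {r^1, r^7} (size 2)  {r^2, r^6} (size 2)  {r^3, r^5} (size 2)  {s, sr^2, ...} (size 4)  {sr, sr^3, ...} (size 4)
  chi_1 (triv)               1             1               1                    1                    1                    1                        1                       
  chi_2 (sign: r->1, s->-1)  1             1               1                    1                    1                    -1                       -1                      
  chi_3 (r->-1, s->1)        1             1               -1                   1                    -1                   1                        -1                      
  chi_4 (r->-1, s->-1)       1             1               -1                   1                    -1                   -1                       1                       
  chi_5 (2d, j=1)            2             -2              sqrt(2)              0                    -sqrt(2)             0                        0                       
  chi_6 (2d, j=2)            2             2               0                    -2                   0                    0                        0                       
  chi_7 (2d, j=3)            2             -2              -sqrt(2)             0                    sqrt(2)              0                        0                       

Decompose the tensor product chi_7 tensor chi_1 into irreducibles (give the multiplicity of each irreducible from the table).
chi_7 tensor chi_1 = chi_7 (all other irreducibles have multiplicity 0).

Working: The character of a tensor product is the pointwise product (chi_7 * chi_1)(C) = chi_7(C) * chi_1(C):
  {e}: (2)*(1), {r^4}: (-2)*(1), {r^1, r^7}: (-sqrt(2))*(1), {r^2, r^6}: (0)*(1), {r^3, r^5}: (sqrt(2))*(1), {s, sr^2, ...}: (0)*(1), {sr, sr^3, ...}: (0)*(1)
so (chi_7 * chi_1) takes values
  {e} -> 2, {r^4} -> -2, {r^1, r^7} -> -sqrt(2), {r^2, r^6} -> 0, {r^3, r^5} -> sqrt(2), {s, sr^2, ...} -> 0, {sr, sr^3, ...} -> 0.
Now take the inner product of this character with each irreducible chi from the table, <chi_7*chi_1, chi> = (1/16) sum_C |C| (chi_7*chi_1)(C) conj(chi(C)):
  <chi_7*chi_1, chi_1> = (1/16)[1*(2)*conj(1) + 1*(-2)*conj(1) + 2*(-sqrt(2))*conj(1) + 2*(0)*conj(1) + 2*(sqrt(2))*conj(1) + 4*(0)*conj(1) + 4*(0)*conj(1)]
      = (1/16)[(2) + (-2) + (-2*sqrt(2)) + (0) + (2*sqrt(2)) + (0) + (0)] = 0/16 = 0
  <chi_7*chi_1, chi_2> = (1/16)[1*(2)*conj(1) + 1*(-2)*conj(1) + 2*(-sqrt(2))*conj(1) + 2*(0)*conj(1) + 2*(sqrt(2))*conj(1) + 4*(0)*conj(-1) + 4*(0)*conj(-1)]
      = (1/16)[(2) + (-2) + (-2*sqrt(2)) + (0) + (2*sqrt(2)) + (0) + (0)] = 0/16 = 0
  <chi_7*chi_1, chi_3> = (1/16)[1*(2)*conj(1) + 1*(-2)*conj(1) + 2*(-sqrt(2))*conj(-1) + 2*(0)*conj(1) + 2*(sqrt(2))*conj(-1) + 4*(0)*conj(1) + 4*(0)*conj(-1)]
      = (1/16)[(2) + (-2) + (2*sqrt(2)) + (0) + (-2*sqrt(2)) + (0) + (0)] = 0/16 = 0
  <chi_7*chi_1, chi_4> = (1/16)[1*(2)*conj(1) + 1*(-2)*conj(1) + 2*(-sqrt(2))*conj(-1) + 2*(0)*conj(1) + 2*(sqrt(2))*conj(-1) + 4*(0)*conj(-1) + 4*(0)*conj(1)]
      = (1/16)[(2) + (-2) + (2*sqrt(2)) + (0) + (-2*sqrt(2)) + (0) + (0)] = 0/16 = 0
  <chi_7*chi_1, chi_5> = (1/16)[1*(2)*conj(2) + 1*(-2)*conj(-2) + 2*(-sqrt(2))*conj(sqrt(2)) + 2*(0)*conj(0) + 2*(sqrt(2))*conj(-sqrt(2)) + 4*(0)*conj(0) + 4*(0)*conj(0)]
      = (1/16)[(4) + (4) + (-4) + (0) + (-4) + (0) + (0)] = 0/16 = 0
  <chi_7*chi_1, chi_6> = (1/16)[1*(2)*conj(2) + 1*(-2)*conj(2) + 2*(-sqrt(2))*conj(0) + 2*(0)*conj(-2) + 2*(sqrt(2))*conj(0) + 4*(0)*conj(0) + 4*(0)*conj(0)]
      = (1/16)[(4) + (-4) + (0) + (0) + (0) + (0) + (0)] = 0/16 = 0
  <chi_7*chi_1, chi_7> = (1/16)[1*(2)*conj(2) + 1*(-2)*conj(-2) + 2*(-sqrt(2))*conj(-sqrt(2)) + 2*(0)*conj(0) + 2*(sqrt(2))*conj(sqrt(2)) + 4*(0)*conj(0) + 4*(0)*conj(0)]
      = (1/16)[(4) + (4) + (4) + (0) + (4) + (0) + (0)] = 16/16 = 1
Hence the multiplicities are chi_7: 1. Dimension check: dim(chi_7)*dim(chi_1) = 2*1 = 2 and sum (mult * dim) = 1*2 = 2.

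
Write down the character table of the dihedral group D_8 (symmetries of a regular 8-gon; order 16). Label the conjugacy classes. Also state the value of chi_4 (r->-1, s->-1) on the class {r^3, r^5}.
Conjugacy classes: {e} of size 1, {r^4} of size 1, {r^1, r^7} of size 2, {r^2, r^6} of size 2, {r^3, r^5} of size 2, {s, sr^2, ...} of size 4, {sr, sr^3, ...} of size 4.
Character table:
  irrep \ class              {e} (size 1)  {r^4} (size 1)  {r^1, r^7} (size 2)  {r^2, r^6} (size 2)  {r^3, r^5} (size 2)  {s, sr^2, ...} (size 4)  {sr, sr^3, ...} (size 4)
  chi_1 (triv)               1             1               1                    1                    1                    1                        1                       
  chi_2 (sign: r->1, s->-1)  1             1               1                    1                    1                    -1                       -1                      
  chi_3 (r->-1, s->1)        1             1               -1                   1                    -1                   1                        -1                      
  chi_4 (r->-1, s->-1)       1             1               -1                   1                    -1                   -1                       1                       
  chi_5 (2d, j=1)            2             -2              sqrt(2)              0                    -sqrt(2)             0                        0                       
  chi_6 (2d, j=2)            2             2               0                    -2                   0                    0                        0                       
  chi_7 (2d, j=3)            2             -2              -sqrt(2)             0                    sqrt(2)              0                        0                       

Spot check: chi_4 (r->-1, s->-1) on {r^3, r^5} = -1.

Working: D_8 has order 2*8 = 16 with 7 conjugacy classes, hence 7 irreducibles. Sum of squared dims 1 + 1 + 1 + 1 + 4 + 4 + 4 = 16 = |G|. Linear characters come from the abelianisation; the 2-dimensional irreps have character r^k -> 2*cos(2*pi*j*k/8), reflections -> 0.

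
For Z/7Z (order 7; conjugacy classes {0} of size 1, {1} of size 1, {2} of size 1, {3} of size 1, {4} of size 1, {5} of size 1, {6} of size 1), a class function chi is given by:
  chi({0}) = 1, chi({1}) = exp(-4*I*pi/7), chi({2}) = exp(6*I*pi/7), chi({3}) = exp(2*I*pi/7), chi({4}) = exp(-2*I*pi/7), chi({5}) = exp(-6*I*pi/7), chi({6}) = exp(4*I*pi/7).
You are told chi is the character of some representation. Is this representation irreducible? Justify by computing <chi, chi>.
Irreducible: <chi, chi> = 1.

<chi, chi> = (1/|G|) sum_C |C| * |chi(C)|^2 = (1/7)[1*|1|^2 + 1*|exp(-4*I*pi/7)|^2 + 1*|exp(6*I*pi/7)|^2 + 1*|exp(2*I*pi/7)|^2 + 1*|exp(-2*I*pi/7)|^2 + 1*|exp(-6*I*pi/7)|^2 + 1*|exp(4*I*pi/7)|^2]
  = (1/7)[(1) + (1) + (1) + (1) + (1) + (1) + (1)] = 7/7 = 1.
(Exp terms are combined using exp(i*s)*conj(exp(i*t)) = exp(i*(s-t)), and sums of them are collapsed using the identity that for every m > 1 the m distinct m-th roots of unity sum to 0, e.g. 1 + exp(2*I*pi/3) + exp(-2*I*pi/3) = 0.)
A character is irreducible iff <chi, chi> = 1, so this representation is irreducible.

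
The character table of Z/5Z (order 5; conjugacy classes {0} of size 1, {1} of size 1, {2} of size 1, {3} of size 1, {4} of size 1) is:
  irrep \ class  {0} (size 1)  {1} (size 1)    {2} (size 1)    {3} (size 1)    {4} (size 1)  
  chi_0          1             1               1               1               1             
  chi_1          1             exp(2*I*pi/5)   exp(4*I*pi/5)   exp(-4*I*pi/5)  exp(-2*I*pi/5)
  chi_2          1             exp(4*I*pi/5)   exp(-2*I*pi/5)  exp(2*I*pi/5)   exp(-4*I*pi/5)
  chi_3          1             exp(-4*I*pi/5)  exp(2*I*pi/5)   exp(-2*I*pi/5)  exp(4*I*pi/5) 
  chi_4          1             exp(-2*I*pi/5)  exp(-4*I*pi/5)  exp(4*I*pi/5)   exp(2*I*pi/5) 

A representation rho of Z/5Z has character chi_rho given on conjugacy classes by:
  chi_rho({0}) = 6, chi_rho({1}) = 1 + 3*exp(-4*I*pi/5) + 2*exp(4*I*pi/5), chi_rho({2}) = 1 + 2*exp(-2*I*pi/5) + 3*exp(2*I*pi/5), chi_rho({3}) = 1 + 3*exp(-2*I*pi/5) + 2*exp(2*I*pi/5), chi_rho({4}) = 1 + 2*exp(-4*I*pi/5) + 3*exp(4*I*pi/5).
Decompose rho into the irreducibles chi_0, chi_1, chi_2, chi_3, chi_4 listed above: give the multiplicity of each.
Multiplicities: chi_0: 1, chi_1: 0, chi_2: 2, chi_3: 3, chi_4: 0.

Use <chi_rho, chi> = (1/|G|) sum_C |C| * chi_rho(C) * conj(chi(C)) with |G| = 5 for each irreducible chi in the table:
  <chi_rho, chi_0> = (1/5)[1*(6)*conj(1) + 1*(1 + 3*exp(-4*I*pi/5) + 2*exp(4*I*pi/5))*conj(1) + 1*(1 + 2*exp(-2*I*pi/5) + 3*exp(2*I*pi/5))*conj(1) + 1*(1 + 3*exp(-2*I*pi/5) + 2*exp(2*I*pi/5))*conj(1) + 1*(1 + 2*exp(-4*I*pi/5) + 3*exp(4*I*pi/5))*conj(1)]
      = (1/5)[(6) + (1 + 3*exp(-4*I*pi/5) + 2*exp(4*I*pi/5)) + (1 + 2*exp(-2*I*pi/5) + 3*exp(2*I*pi/5)) + (1 + 3*exp(-2*I*pi/5) + 2*exp(2*I*pi/5)) + (1 + 2*exp(-4*I*pi/5) + 3*exp(4*I*pi/5))] = 5/5 = 1
  <chi_rho, chi_1> = (1/5)[1*(6)*conj(1) + 1*(1 + 3*exp(-4*I*pi/5) + 2*exp(4*I*pi/5))*conj(exp(2*I*pi/5)) + 1*(1 + 2*exp(-2*I*pi/5) + 3*exp(2*I*pi/5))*conj(exp(4*I*pi/5)) + 1*(1 + 3*exp(-2*I*pi/5) + 2*exp(2*I*pi/5))*conj(exp(-4*I*pi/5)) + 1*(1 + 2*exp(-4*I*pi/5) + 3*exp(4*I*pi/5))*conj(exp(-2*I*pi/5))]
      = (1/5)[(6) + (exp(-2*I*pi/5) + 3*exp(4*I*pi/5) + 2*exp(2*I*pi/5)) + (3*exp(-2*I*pi/5) + exp(-4*I*pi/5) + 2*exp(4*I*pi/5)) + (2*exp(-4*I*pi/5) + exp(4*I*pi/5) + 3*exp(2*I*pi/5)) + (2*exp(-2*I*pi/5) + 3*exp(-4*I*pi/5) + exp(2*I*pi/5))] = 0/5 = 0
  <chi_rho, chi_2> = (1/5)[1*(6)*conj(1) + 1*(1 + 3*exp(-4*I*pi/5) + 2*exp(4*I*pi/5))*conj(exp(4*I*pi/5)) + 1*(1 + 2*exp(-2*I*pi/5) + 3*exp(2*I*pi/5))*conj(exp(-2*I*pi/5)) + 1*(1 + 3*exp(-2*I*pi/5) + 2*exp(2*I*pi/5))*conj(exp(2*I*pi/5)) + 1*(1 + 2*exp(-4*I*pi/5) + 3*exp(4*I*pi/5))*conj(exp(-4*I*pi/5))]
      = (1/5)[(6) + (2 + exp(-4*I*pi/5) + 3*exp(2*I*pi/5)) + (2 + exp(2*I*pi/5) + 3*exp(4*I*pi/5)) + (2 + 3*exp(-4*I*pi/5) + exp(-2*I*pi/5)) + (2 + 3*exp(-2*I*pi/5) + exp(4*I*pi/5))] = 10/5 = 2
  <chi_rho, chi_3> = (1/5)[1*(6)*conj(1) + 1*(1 + 3*exp(-4*I*pi/5) + 2*exp(4*I*pi/5))*conj(exp(-4*I*pi/5)) + 1*(1 + 2*exp(-2*I*pi/5) + 3*exp(2*I*pi/5))*conj(exp(2*I*pi/5)) + 1*(1 + 3*exp(-2*I*pi/5) + 2*exp(2*I*pi/5))*conj(exp(-2*I*pi/5)) + 1*(1 + 2*exp(-4*I*pi/5) + 3*exp(4*I*pi/5))*conj(exp(4*I*pi/5))]
      = (1/5)[(6) + (3 + 2*exp(-2*I*pi/5) + exp(4*I*pi/5)) + (3 + 2*exp(-4*I*pi/5) + exp(-2*I*pi/5)) + (3 + exp(2*I*pi/5) + 2*exp(4*I*pi/5)) + (3 + exp(-4*I*pi/5) + 2*exp(2*I*pi/5))] = 15/5 = 3
  <chi_rho, chi_4> = (1/5)[1*(6)*conj(1) + 1*(1 + 3*exp(-4*I*pi/5) + 2*exp(4*I*pi/5))*conj(exp(-2*I*pi/5)) + 1*(1 + 2*exp(-2*I*pi/5) + 3*exp(2*I*pi/5))*conj(exp(-4*I*pi/5)) + 1*(1 + 3*exp(-2*I*pi/5) + 2*exp(2*I*pi/5))*conj(exp(4*I*pi/5)) + 1*(1 + 2*exp(-4*I*pi/5) + 3*exp(4*I*pi/5))*conj(exp(2*I*pi/5))]
      = (1/5)[(6) + (3*exp(-2*I*pi/5) + 2*exp(-4*I*pi/5) + exp(2*I*pi/5)) + (3*exp(-4*I*pi/5) + exp(4*I*pi/5) + 2*exp(2*I*pi/5)) + (2*exp(-2*I*pi/5) + exp(-4*I*pi/5) + 3*exp(4*I*pi/5)) + (exp(-2*I*pi/5) + 2*exp(4*I*pi/5) + 3*exp(2*I*pi/5))] = 0/5 = 0
(Exp terms are combined using exp(i*s)*conj(exp(i*t)) = exp(i*(s-t)), and sums of them are collapsed using the identity that for every m > 1 the m distinct m-th roots of unity sum to 0, e.g. 1 + exp(2*I*pi/3) + exp(-2*I*pi/3) = 0.)
Dimension check: dim(rho) = sum (mult * dim) = 1*1 + 0*1 + 2*1 + 3*1 + 0*1 = 6 = chi_rho(e) = 6.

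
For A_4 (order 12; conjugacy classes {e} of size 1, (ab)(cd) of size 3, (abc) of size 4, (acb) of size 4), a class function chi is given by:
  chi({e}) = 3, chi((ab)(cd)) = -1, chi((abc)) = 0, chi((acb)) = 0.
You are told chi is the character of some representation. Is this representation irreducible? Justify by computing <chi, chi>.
Irreducible: <chi, chi> = 1.

Argument: <chi, chi> = (1/|G|) sum_C |C| * |chi(C)|^2 = (1/12)[1*|3|^2 + 3*|-1|^2 + 4*|0|^2 + 4*|0|^2]
  = (1/12)[(9) + (3) + (0) + (0)] = 12/12 = 1.
(Exp terms are combined using exp(i*s)*conj(exp(i*t)) = exp(i*(s-t)), and sums of them are collapsed using the identity that for every m > 1 the m distinct m-th roots of unity sum to 0, e.g. 1 + exp(2*I*pi/3) + exp(-2*I*pi/3) = 0.)
A character is irreducible iff <chi, chi> = 1, so this representation is irreducible.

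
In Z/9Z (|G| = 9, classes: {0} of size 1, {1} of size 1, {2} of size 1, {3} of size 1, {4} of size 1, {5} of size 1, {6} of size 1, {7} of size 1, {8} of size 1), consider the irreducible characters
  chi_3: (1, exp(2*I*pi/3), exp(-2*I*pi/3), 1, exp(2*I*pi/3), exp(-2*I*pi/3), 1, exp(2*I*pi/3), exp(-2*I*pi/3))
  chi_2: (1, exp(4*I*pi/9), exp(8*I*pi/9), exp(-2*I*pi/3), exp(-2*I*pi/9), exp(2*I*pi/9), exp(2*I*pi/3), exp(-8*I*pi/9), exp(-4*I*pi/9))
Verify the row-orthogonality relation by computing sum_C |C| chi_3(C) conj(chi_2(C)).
Sum = 0; so <chi_3, chi_2> = 0 (distinct irreducibles are orthogonal).

Solution. Compute term by term over conjugacy classes (|C| * chi_3(C) * conj(chi_2(C))):
  1*(1)*conj(1) + 1*(exp(2*I*pi/3))*conj(exp(4*I*pi/9)) + 1*(exp(-2*I*pi/3))*conj(exp(8*I*pi/9)) + 1*(1)*conj(exp(-2*I*pi/3)) + 1*(exp(2*I*pi/3))*conj(exp(-2*I*pi/9)) + 1*(exp(-2*I*pi/3))*conj(exp(2*I*pi/9)) + 1*(1)*conj(exp(2*I*pi/3)) + 1*(exp(2*I*pi/3))*conj(exp(-8*I*pi/9)) + 1*(exp(-2*I*pi/3))*conj(exp(-4*I*pi/9))
  = (1) + (exp(2*I*pi/9)) + (exp(4*I*pi/9)) + (exp(2*I*pi/3)) + (exp(8*I*pi/9)) + (exp(-8*I*pi/9)) + (exp(-2*I*pi/3)) + (exp(-4*I*pi/9)) + (exp(-2*I*pi/9))
  = 0.
(Exp terms are combined using exp(i*s)*conj(exp(i*t)) = exp(i*(s-t)), and sums of them are collapsed using the identity that for every m > 1 the m distinct m-th roots of unity sum to 0, e.g. 1 + exp(2*I*pi/3) + exp(-2*I*pi/3) = 0.)
Dividing by |G| = 9 gives 0/9 = 0, matching the row-orthogonality relation <chi_3, chi_2> = [chi_3 = chi_2].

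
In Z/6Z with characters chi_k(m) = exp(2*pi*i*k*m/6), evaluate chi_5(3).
chi_5(3) = zeta_6^15 = -1

Reasoning: chi_5(3) = zeta_6^(5*3) = zeta_6^15. Since zeta_6^6 = 1, this equals zeta_6^3 = exp(2*pi*i*3/6) = -1.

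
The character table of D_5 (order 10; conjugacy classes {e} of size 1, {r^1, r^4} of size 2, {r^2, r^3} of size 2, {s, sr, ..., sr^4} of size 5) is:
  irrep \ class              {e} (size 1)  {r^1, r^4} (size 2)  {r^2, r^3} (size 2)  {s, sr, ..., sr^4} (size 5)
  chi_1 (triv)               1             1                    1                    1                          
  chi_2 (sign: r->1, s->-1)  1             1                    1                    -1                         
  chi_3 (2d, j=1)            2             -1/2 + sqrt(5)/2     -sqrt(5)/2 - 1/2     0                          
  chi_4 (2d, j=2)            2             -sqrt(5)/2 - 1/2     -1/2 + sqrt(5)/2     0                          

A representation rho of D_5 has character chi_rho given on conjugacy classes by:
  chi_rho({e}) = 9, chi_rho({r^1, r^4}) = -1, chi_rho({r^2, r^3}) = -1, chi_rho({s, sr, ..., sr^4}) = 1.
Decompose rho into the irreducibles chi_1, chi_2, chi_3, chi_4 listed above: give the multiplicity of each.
Multiplicities: chi_1: 1, chi_2: 0, chi_3: 2, chi_4: 2.

Justification: Use <chi_rho, chi> = (1/|G|) sum_C |C| * chi_rho(C) * conj(chi(C)) with |G| = 10 for each irreducible chi in the table:
  <chi_rho, chi_1> = (1/10)[1*(9)*conj(1) + 2*(-1)*conj(1) + 2*(-1)*conj(1) + 5*(1)*conj(1)]
      = (1/10)[(9) + (-2) + (-2) + (5)] = 10/10 = 1
  <chi_rho, chi_2> = (1/10)[1*(9)*conj(1) + 2*(-1)*conj(1) + 2*(-1)*conj(1) + 5*(1)*conj(-1)]
      = (1/10)[(9) + (-2) + (-2) + (-5)] = 0/10 = 0
  <chi_rho, chi_3> = (1/10)[1*(9)*conj(2) + 2*(-1)*conj(-1/2 + sqrt(5)/2) + 2*(-1)*conj(-sqrt(5)/2 - 1/2) + 5*(1)*conj(0)]
      = (1/10)[(18) + (1 - sqrt(5)) + (1 + sqrt(5)) + (0)] = 20/10 = 2
  <chi_rho, chi_4> = (1/10)[1*(9)*conj(2) + 2*(-1)*conj(-sqrt(5)/2 - 1/2) + 2*(-1)*conj(-1/2 + sqrt(5)/2) + 5*(1)*conj(0)]
      = (1/10)[(18) + (1 + sqrt(5)) + (1 - sqrt(5)) + (0)] = 20/10 = 2
Dimension check: dim(rho) = sum (mult * dim) = 1*1 + 0*1 + 2*2 + 2*2 = 9 = chi_rho(e) = 9.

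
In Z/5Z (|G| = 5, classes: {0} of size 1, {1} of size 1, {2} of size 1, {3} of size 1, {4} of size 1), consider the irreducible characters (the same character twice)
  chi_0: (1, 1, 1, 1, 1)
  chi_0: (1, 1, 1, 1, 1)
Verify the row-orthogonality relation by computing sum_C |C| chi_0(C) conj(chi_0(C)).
Sum = 5 = |G| = 5; so <chi_0, chi_0> = 1 (norm-1 confirms irreducibility).

Working: Compute term by term over conjugacy classes (|C| * chi_0(C) * conj(chi_0(C))):
  1*(1)*conj(1) + 1*(1)*conj(1) + 1*(1)*conj(1) + 1*(1)*conj(1) + 1*(1)*conj(1)
  = (1) + (1) + (1) + (1) + (1)
  = 5.
(Exp terms are combined using exp(i*s)*conj(exp(i*t)) = exp(i*(s-t)), and sums of them are collapsed using the identity that for every m > 1 the m distinct m-th roots of unity sum to 0, e.g. 1 + exp(2*I*pi/3) + exp(-2*I*pi/3) = 0.)
Dividing by |G| = 5 gives 5/5 = 1, matching the row-orthogonality relation <chi_0, chi_0> = [chi_0 = chi_0].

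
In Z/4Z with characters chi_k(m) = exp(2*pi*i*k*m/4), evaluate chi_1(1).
chi_1(1) = zeta_4^1 = I

Solution. chi_1(1) = zeta_4^(1*1) = zeta_4^1. Since zeta_4^4 = 1, this equals zeta_4^1 = exp(2*pi*i*1/4) = I.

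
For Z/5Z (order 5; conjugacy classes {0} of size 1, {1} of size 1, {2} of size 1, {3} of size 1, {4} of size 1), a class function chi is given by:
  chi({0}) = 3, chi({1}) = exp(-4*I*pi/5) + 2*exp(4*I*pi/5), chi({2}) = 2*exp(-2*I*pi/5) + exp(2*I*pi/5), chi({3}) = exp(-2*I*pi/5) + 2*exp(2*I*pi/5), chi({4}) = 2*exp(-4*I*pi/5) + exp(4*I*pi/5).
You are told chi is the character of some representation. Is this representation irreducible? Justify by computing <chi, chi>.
Not irreducible (reducible): <chi, chi> = 5 > 1.

Details: <chi, chi> = (1/|G|) sum_C |C| * |chi(C)|^2 = (1/5)[1*|3|^2 + 1*|exp(-4*I*pi/5) + 2*exp(4*I*pi/5)|^2 + 1*|2*exp(-2*I*pi/5) + exp(2*I*pi/5)|^2 + 1*|exp(-2*I*pi/5) + 2*exp(2*I*pi/5)|^2 + 1*|2*exp(-4*I*pi/5) + exp(4*I*pi/5)|^2]
  = (1/5)[(9) + (5 + 2*exp(-2*I*pi/5) + 2*exp(2*I*pi/5)) + (5 + 2*exp(-4*I*pi/5) + 2*exp(4*I*pi/5)) + (5 + 2*exp(-4*I*pi/5) + 2*exp(4*I*pi/5)) + (5 + 2*exp(-2*I*pi/5) + 2*exp(2*I*pi/5))] = 25/5 = 5.
(Exp terms are combined using exp(i*s)*conj(exp(i*t)) = exp(i*(s-t)), and sums of them are collapsed using the identity that for every m > 1 the m distinct m-th roots of unity sum to 0, e.g. 1 + exp(2*I*pi/3) + exp(-2*I*pi/3) = 0.)
A character is irreducible iff <chi, chi> = 1, so this representation is reducible.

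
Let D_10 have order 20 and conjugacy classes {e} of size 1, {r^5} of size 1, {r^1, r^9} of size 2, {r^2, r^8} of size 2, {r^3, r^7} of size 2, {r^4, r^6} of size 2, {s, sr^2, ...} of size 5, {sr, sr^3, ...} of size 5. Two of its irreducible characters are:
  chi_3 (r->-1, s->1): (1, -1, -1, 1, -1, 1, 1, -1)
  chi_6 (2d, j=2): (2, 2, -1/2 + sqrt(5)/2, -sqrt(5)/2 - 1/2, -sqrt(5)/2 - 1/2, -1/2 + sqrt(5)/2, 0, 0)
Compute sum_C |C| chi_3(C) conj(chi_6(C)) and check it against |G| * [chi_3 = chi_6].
Sum = 0; so <chi_3, chi_6> = 0 (distinct irreducibles are orthogonal).

Reasoning: Compute term by term over conjugacy classes (|C| * chi_3(C) * conj(chi_6(C))):
  1*(1)*conj(2) + 1*(-1)*conj(2) + 2*(-1)*conj(-1/2 + sqrt(5)/2) + 2*(1)*conj(-sqrt(5)/2 - 1/2) + 2*(-1)*conj(-sqrt(5)/2 - 1/2) + 2*(1)*conj(-1/2 + sqrt(5)/2) + 5*(1)*conj(0) + 5*(-1)*conj(0)
  = (2) + (-2) + (1 - sqrt(5)) + (-sqrt(5) - 1) + (1 + sqrt(5)) + (-1 + sqrt(5)) + (0) + (0)
  = 0.
Dividing by |G| = 20 gives 0/20 = 0, matching the row-orthogonality relation <chi_3, chi_6> = [chi_3 = chi_6].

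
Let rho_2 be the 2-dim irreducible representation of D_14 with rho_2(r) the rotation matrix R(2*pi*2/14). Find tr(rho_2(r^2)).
chi_{rho_2}(r^2) = 2*cos(2*pi*2*2/14) = -2*cos(3*pi/7)

Details: rho_2(r^2) is rotation by angle 2*pi*2*2/14, whose trace is 2*cos(2*pi*2*2/14) = -2*cos(3*pi/7).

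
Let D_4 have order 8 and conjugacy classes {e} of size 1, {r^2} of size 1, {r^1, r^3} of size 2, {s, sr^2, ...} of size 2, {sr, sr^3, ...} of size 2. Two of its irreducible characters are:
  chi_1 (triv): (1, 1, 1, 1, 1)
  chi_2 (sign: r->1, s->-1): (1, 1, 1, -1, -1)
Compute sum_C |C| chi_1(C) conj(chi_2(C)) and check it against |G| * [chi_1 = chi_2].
Sum = 0; so <chi_1, chi_2> = 0 (distinct irreducibles are orthogonal).

Details: Compute term by term over conjugacy classes (|C| * chi_1(C) * conj(chi_2(C))):
  1*(1)*conj(1) + 1*(1)*conj(1) + 2*(1)*conj(1) + 2*(1)*conj(-1) + 2*(1)*conj(-1)
  = (1) + (1) + (2) + (-2) + (-2)
  = 0.
Dividing by |G| = 8 gives 0/8 = 0, matching the row-orthogonality relation <chi_1, chi_2> = [chi_1 = chi_2].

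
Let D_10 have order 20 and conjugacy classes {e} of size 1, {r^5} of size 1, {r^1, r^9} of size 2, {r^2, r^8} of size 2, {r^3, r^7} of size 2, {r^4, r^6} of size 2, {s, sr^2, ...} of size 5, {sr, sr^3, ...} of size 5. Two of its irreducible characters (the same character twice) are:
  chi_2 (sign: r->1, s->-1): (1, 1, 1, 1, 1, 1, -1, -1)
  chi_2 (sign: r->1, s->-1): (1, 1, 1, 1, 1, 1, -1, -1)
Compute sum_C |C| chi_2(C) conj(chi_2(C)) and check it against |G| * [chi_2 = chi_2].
Sum = 20 = |G| = 20; so <chi_2, chi_2> = 1 (norm-1 confirms irreducibility).

Derivation: Compute term by term over conjugacy classes (|C| * chi_2(C) * conj(chi_2(C))):
  1*(1)*conj(1) + 1*(1)*conj(1) + 2*(1)*conj(1) + 2*(1)*conj(1) + 2*(1)*conj(1) + 2*(1)*conj(1) + 5*(-1)*conj(-1) + 5*(-1)*conj(-1)
  = (1) + (1) + (2) + (2) + (2) + (2) + (5) + (5)
  = 20.
Dividing by |G| = 20 gives 20/20 = 1, matching the row-orthogonality relation <chi_2, chi_2> = [chi_2 = chi_2].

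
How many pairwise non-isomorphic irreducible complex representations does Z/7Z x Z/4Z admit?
28

Justification: The number of irreducible complex representations of a finite group equals its number of conjugacy classes. Z/7Z x Z/4Z is abelian of order 28, so every element is its own conjugacy class: 28 classes, so Z/7Z x Z/4Z (order 28) has exactly 28 irreducible complex representations.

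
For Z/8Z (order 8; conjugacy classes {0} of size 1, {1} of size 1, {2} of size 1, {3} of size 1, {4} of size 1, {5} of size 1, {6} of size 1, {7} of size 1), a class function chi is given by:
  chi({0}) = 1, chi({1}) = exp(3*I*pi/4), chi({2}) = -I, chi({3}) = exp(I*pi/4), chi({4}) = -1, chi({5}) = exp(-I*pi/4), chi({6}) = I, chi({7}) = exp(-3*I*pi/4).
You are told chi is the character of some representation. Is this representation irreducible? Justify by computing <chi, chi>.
Irreducible: <chi, chi> = 1.

Proof sketch: <chi, chi> = (1/|G|) sum_C |C| * |chi(C)|^2 = (1/8)[1*|1|^2 + 1*|exp(3*I*pi/4)|^2 + 1*|-I|^2 + 1*|exp(I*pi/4)|^2 + 1*|-1|^2 + 1*|exp(-I*pi/4)|^2 + 1*|I|^2 + 1*|exp(-3*I*pi/4)|^2]
  = (1/8)[(1) + (1) + (1) + (1) + (1) + (1) + (1) + (1)] = 8/8 = 1.
(Exp terms are combined using exp(i*s)*conj(exp(i*t)) = exp(i*(s-t)), and sums of them are collapsed using the identity that for every m > 1 the m distinct m-th roots of unity sum to 0, e.g. 1 + exp(2*I*pi/3) + exp(-2*I*pi/3) = 0.)
A character is irreducible iff <chi, chi> = 1, so this representation is irreducible.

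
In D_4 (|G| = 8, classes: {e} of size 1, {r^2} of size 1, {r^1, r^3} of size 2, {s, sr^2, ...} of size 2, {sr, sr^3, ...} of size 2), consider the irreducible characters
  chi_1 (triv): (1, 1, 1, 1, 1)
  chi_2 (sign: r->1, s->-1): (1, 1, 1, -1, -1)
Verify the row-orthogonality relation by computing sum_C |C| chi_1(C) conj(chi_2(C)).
Sum = 0; so <chi_1, chi_2> = 0 (distinct irreducibles are orthogonal).

Why: Compute term by term over conjugacy classes (|C| * chi_1(C) * conj(chi_2(C))):
  1*(1)*conj(1) + 1*(1)*conj(1) + 2*(1)*conj(1) + 2*(1)*conj(-1) + 2*(1)*conj(-1)
  = (1) + (1) + (2) + (-2) + (-2)
  = 0.
Dividing by |G| = 8 gives 0/8 = 0, matching the row-orthogonality relation <chi_1, chi_2> = [chi_1 = chi_2].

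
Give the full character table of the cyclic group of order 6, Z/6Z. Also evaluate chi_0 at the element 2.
Character table of Z/6Z (irreps indexed chi_0,...,chi_5 with chi_k(m) = zeta_6^(k*m), zeta_6 = exp(2*pi*i/6)):
  irrep \ class  {0} (size 1)  {1} (size 1)    {2} (size 1)    {3} (size 1)  {4} (size 1)    {5} (size 1)  
  chi_0          1             1               1               1             1               1             
  chi_1          1             exp(I*pi/3)     exp(2*I*pi/3)   -1            exp(-2*I*pi/3)  exp(-I*pi/3)  
  chi_2          1             exp(2*I*pi/3)   exp(-2*I*pi/3)  1             exp(2*I*pi/3)   exp(-2*I*pi/3)
  chi_3          1             -1              1               -1            1               -1            
  chi_4          1             exp(-2*I*pi/3)  exp(2*I*pi/3)   1             exp(-2*I*pi/3)  exp(2*I*pi/3) 
  chi_5          1             exp(-I*pi/3)    exp(-2*I*pi/3)  -1            exp(2*I*pi/3)   exp(I*pi/3)   

Spot check: chi_0(2) = zeta_6^(0*2) = zeta_6^0 = 1.

Z/6Z is abelian, so all 6 irreducible complex representations are 1-dimensional. They are given by chi_k(m) = zeta_6^(k*m) for k = 0,...,5. Row orthogonality: sum_m chi_k(m) conj(chi_l(m)) = 6 * [k = l].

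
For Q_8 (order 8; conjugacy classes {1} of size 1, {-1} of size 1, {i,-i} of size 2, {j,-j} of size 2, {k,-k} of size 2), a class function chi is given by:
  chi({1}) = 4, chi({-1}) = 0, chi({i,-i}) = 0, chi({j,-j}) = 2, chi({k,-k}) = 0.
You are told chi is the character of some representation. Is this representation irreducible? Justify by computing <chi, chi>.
Not irreducible (reducible): <chi, chi> = 3 > 1.

Explanation: <chi, chi> = (1/|G|) sum_C |C| * |chi(C)|^2 = (1/8)[1*|4|^2 + 1*|0|^2 + 2*|0|^2 + 2*|2|^2 + 2*|0|^2]
  = (1/8)[(16) + (0) + (0) + (8) + (0)] = 24/8 = 3.
A character is irreducible iff <chi, chi> = 1, so this representation is reducible.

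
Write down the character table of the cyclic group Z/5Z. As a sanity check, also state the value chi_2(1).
Character table of Z/5Z (irreps indexed chi_0,...,chi_4 with chi_k(m) = zeta_5^(k*m), zeta_5 = exp(2*pi*i/5)):
  irrep \ class  {0} (size 1)  {1} (size 1)    {2} (size 1)    {3} (size 1)    {4} (size 1)  
  chi_0          1             1               1               1               1             
  chi_1          1             exp(2*I*pi/5)   exp(4*I*pi/5)   exp(-4*I*pi/5)  exp(-2*I*pi/5)
  chi_2          1             exp(4*I*pi/5)   exp(-2*I*pi/5)  exp(2*I*pi/5)   exp(-4*I*pi/5)
  chi_3          1             exp(-4*I*pi/5)  exp(2*I*pi/5)   exp(-2*I*pi/5)  exp(4*I*pi/5) 
  chi_4          1             exp(-2*I*pi/5)  exp(-4*I*pi/5)  exp(4*I*pi/5)   exp(2*I*pi/5) 

Spot check: chi_2(1) = zeta_5^(2*1) = zeta_5^2 = exp(4*I*pi/5).

Explanation: Z/5Z is abelian, so all 5 irreducible complex representations are 1-dimensional. They are given by chi_k(m) = zeta_5^(k*m) for k = 0,...,4. Row orthogonality: sum_m chi_k(m) conj(chi_l(m)) = 5 * [k = l].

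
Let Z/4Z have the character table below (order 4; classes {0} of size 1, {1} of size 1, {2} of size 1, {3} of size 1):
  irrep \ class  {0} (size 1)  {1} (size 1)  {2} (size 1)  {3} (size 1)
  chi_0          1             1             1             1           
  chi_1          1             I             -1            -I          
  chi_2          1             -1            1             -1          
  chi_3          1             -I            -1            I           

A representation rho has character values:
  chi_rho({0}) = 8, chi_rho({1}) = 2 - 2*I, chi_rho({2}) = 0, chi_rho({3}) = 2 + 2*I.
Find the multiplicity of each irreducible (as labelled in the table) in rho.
Multiplicities: chi_0: 3, chi_1: 1, chi_2: 1, chi_3: 3.

Use <chi_rho, chi> = (1/|G|) sum_C |C| * chi_rho(C) * conj(chi(C)) with |G| = 4 for each irreducible chi in the table:
  <chi_rho, chi_0> = (1/4)[1*(8)*conj(1) + 1*(2 - 2*I)*conj(1) + 1*(0)*conj(1) + 1*(2 + 2*I)*conj(1)]
      = (1/4)[(8) + (2 - 2*I) + (0) + (2 + 2*I)] = 12/4 = 3
  <chi_rho, chi_1> = (1/4)[1*(8)*conj(1) + 1*(2 - 2*I)*conj(I) + 1*(0)*conj(-1) + 1*(2 + 2*I)*conj(-I)]
      = (1/4)[(8) + (-2 - 2*I) + (0) + (-2 + 2*I)] = 4/4 = 1
  <chi_rho, chi_2> = (1/4)[1*(8)*conj(1) + 1*(2 - 2*I)*conj(-1) + 1*(0)*conj(1) + 1*(2 + 2*I)*conj(-1)]
      = (1/4)[(8) + (-2 + 2*I) + (0) + (-2 - 2*I)] = 4/4 = 1
  <chi_rho, chi_3> = (1/4)[1*(8)*conj(1) + 1*(2 - 2*I)*conj(-I) + 1*(0)*conj(-1) + 1*(2 + 2*I)*conj(I)]
      = (1/4)[(8) + (2 + 2*I) + (0) + (2 - 2*I)] = 12/4 = 3
(Exp terms are combined using exp(i*s)*conj(exp(i*t)) = exp(i*(s-t)), and sums of them are collapsed using the identity that for every m > 1 the m distinct m-th roots of unity sum to 0, e.g. 1 + exp(2*I*pi/3) + exp(-2*I*pi/3) = 0.)
Dimension check: dim(rho) = sum (mult * dim) = 3*1 + 1*1 + 1*1 + 3*1 = 8 = chi_rho(e) = 8.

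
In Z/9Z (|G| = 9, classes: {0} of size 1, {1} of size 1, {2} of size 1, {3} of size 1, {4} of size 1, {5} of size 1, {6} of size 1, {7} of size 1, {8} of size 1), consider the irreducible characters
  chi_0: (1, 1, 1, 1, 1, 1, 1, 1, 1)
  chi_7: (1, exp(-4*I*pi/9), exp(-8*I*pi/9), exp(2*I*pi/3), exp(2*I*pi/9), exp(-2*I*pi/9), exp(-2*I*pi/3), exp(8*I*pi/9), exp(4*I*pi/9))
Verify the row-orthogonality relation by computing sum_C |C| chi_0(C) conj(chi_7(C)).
Sum = 0; so <chi_0, chi_7> = 0 (distinct irreducibles are orthogonal).

Derivation: Compute term by term over conjugacy classes (|C| * chi_0(C) * conj(chi_7(C))):
  1*(1)*conj(1) + 1*(1)*conj(exp(-4*I*pi/9)) + 1*(1)*conj(exp(-8*I*pi/9)) + 1*(1)*conj(exp(2*I*pi/3)) + 1*(1)*conj(exp(2*I*pi/9)) + 1*(1)*conj(exp(-2*I*pi/9)) + 1*(1)*conj(exp(-2*I*pi/3)) + 1*(1)*conj(exp(8*I*pi/9)) + 1*(1)*conj(exp(4*I*pi/9))
  = (1) + (exp(4*I*pi/9)) + (exp(8*I*pi/9)) + (exp(-2*I*pi/3)) + (exp(-2*I*pi/9)) + (exp(2*I*pi/9)) + (exp(2*I*pi/3)) + (exp(-8*I*pi/9)) + (exp(-4*I*pi/9))
  = 0.
(Exp terms are combined using exp(i*s)*conj(exp(i*t)) = exp(i*(s-t)), and sums of them are collapsed using the identity that for every m > 1 the m distinct m-th roots of unity sum to 0, e.g. 1 + exp(2*I*pi/3) + exp(-2*I*pi/3) = 0.)
Dividing by |G| = 9 gives 0/9 = 0, matching the row-orthogonality relation <chi_0, chi_7> = [chi_0 = chi_7].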